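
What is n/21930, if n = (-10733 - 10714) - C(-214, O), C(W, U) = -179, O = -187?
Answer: -10634/10965 ≈ -0.96981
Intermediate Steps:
n = -21268 (n = (-10733 - 10714) - 1*(-179) = -21447 + 179 = -21268)
n/21930 = -21268/21930 = -21268*1/21930 = -10634/10965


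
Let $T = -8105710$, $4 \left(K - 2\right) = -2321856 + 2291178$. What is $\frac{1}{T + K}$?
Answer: $- \frac{2}{16226755} \approx -1.2325 \cdot 10^{-7}$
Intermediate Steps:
$K = - \frac{15335}{2}$ ($K = 2 + \frac{-2321856 + 2291178}{4} = 2 + \frac{1}{4} \left(-30678\right) = 2 - \frac{15339}{2} = - \frac{15335}{2} \approx -7667.5$)
$\frac{1}{T + K} = \frac{1}{-8105710 - \frac{15335}{2}} = \frac{1}{- \frac{16226755}{2}} = - \frac{2}{16226755}$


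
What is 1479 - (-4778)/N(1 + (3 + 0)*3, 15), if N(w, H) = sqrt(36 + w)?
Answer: 1479 + 2389*sqrt(46)/23 ≈ 2183.5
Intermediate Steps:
1479 - (-4778)/N(1 + (3 + 0)*3, 15) = 1479 - (-4778)/(sqrt(36 + (1 + (3 + 0)*3))) = 1479 - (-4778)/(sqrt(36 + (1 + 3*3))) = 1479 - (-4778)/(sqrt(36 + (1 + 9))) = 1479 - (-4778)/(sqrt(36 + 10)) = 1479 - (-4778)/(sqrt(46)) = 1479 - (-4778)*sqrt(46)/46 = 1479 - (-2389)*sqrt(46)/23 = 1479 + 2389*sqrt(46)/23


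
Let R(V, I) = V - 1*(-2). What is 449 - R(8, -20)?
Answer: 439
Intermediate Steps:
R(V, I) = 2 + V (R(V, I) = V + 2 = 2 + V)
449 - R(8, -20) = 449 - (2 + 8) = 449 - 1*10 = 449 - 10 = 439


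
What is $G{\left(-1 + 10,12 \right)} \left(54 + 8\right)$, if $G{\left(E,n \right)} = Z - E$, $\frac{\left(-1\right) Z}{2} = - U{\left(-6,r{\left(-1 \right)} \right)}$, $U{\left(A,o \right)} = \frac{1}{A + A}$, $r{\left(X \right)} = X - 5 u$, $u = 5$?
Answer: $- \frac{1705}{3} \approx -568.33$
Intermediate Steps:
$r{\left(X \right)} = -25 + X$ ($r{\left(X \right)} = X - 25 = -25 + X$)
$U{\left(A,o \right)} = \frac{1}{2 A}$
$Z = - \frac{1}{6}$ ($Z = - 2 \left(- \frac{1}{2 \left(-6\right)}\right) = - 2 \left(- \frac{-1}{2 \cdot 6}\right) = - 2 \left(\left(-1\right) \left(- \frac{1}{12}\right)\right) = \left(-2\right) \frac{1}{12} = - \frac{1}{6} \approx -0.16667$)
$G{\left(E,n \right)} = - \frac{1}{6} - E$
$G{\left(-1 + 10,12 \right)} \left(54 + 8\right) = \left(- \frac{1}{6} - \left(-1 + 10\right)\right) \left(54 + 8\right) = \left(- \frac{1}{6} - 9\right) 62 = \left(- \frac{55}{6}\right) 62 = - \frac{1705}{3}$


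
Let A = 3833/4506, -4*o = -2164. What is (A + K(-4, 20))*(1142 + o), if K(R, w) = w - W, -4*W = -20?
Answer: 40068303/1502 ≈ 26677.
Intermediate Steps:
W = 5 (W = -¼*(-20) = 5)
K(R, w) = -5 + w (K(R, w) = w - 1*5 = w - 5 = -5 + w)
o = 541 (o = -¼*(-2164) = 541)
A = 3833/4506 (A = 3833*(1/4506) = 3833/4506 ≈ 0.85064)
(A + K(-4, 20))*(1142 + o) = (3833/4506 + (-5 + 20))*(1142 + 541) = (3833/4506 + 15)*1683 = (71423/4506)*1683 = 40068303/1502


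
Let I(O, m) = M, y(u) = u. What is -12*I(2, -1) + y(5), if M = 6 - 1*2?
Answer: -43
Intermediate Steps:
M = 4 (M = 6 - 2 = 4)
I(O, m) = 4
-12*I(2, -1) + y(5) = -12*4 + 5 = -48 + 5 = -43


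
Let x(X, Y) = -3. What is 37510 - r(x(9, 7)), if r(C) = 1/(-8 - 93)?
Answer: 3788511/101 ≈ 37510.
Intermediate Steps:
r(C) = -1/101 (r(C) = 1/(-101) = -1/101)
37510 - r(x(9, 7)) = 37510 - 1*(-1/101) = 37510 + 1/101 = 3788511/101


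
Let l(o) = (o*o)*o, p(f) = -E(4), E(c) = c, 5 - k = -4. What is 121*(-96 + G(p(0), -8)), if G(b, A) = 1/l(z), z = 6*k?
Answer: -1829101703/157464 ≈ -11616.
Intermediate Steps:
k = 9 (k = 5 - 1*(-4) = 5 + 4 = 9)
z = 54 (z = 6*9 = 54)
p(f) = -4 (p(f) = -1*4 = -4)
l(o) = o³ (l(o) = o²*o = o³)
G(b, A) = 1/157464 (G(b, A) = 1/(54³) = 1/157464)
121*(-96 + G(p(0), -8)) = 121*(-96 + 1/157464) = 121*(-15116543/157464) = -1829101703/157464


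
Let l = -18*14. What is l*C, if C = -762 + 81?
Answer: 171612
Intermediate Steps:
l = -252
C = -681
l*C = -252*(-681) = 171612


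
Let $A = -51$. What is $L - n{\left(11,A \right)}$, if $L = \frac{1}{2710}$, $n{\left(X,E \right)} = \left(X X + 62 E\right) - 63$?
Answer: $\frac{8411841}{2710} \approx 3104.0$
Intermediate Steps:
$n{\left(X,E \right)} = -63 + X^{2} + 62 E$ ($n{\left(X,E \right)} = \left(X^{2} + 62 E\right) - 63 = -63 + X^{2} + 62 E$)
$L = \frac{1}{2710} \approx 0.000369$
$L - n{\left(11,A \right)} = \frac{1}{2710} - \left(-63 + 11^{2} + 62 \left(-51\right)\right) = \frac{1}{2710} - \left(-63 + 121 - 3162\right) = \frac{1}{2710} - -3104 = \frac{1}{2710} + 3104 = \frac{8411841}{2710}$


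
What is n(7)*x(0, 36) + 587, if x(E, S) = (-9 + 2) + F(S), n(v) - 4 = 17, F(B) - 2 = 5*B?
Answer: 4262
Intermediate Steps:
F(B) = 2 + 5*B
n(v) = 21 (n(v) = 4 + 17 = 21)
x(E, S) = -5 + 5*S (x(E, S) = (-9 + 2) + (2 + 5*S) = -7 + (2 + 5*S) = -5 + 5*S)
n(7)*x(0, 36) + 587 = 21*(-5 + 5*36) + 587 = 21*(-5 + 180) + 587 = 21*175 + 587 = 3675 + 587 = 4262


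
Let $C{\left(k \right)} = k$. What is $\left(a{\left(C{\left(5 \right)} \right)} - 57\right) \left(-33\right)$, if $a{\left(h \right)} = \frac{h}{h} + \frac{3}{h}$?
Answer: $\frac{9141}{5} \approx 1828.2$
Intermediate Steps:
$a{\left(h \right)} = 1 + \frac{3}{h}$
$\left(a{\left(C{\left(5 \right)} \right)} - 57\right) \left(-33\right) = \left(\frac{3 + 5}{5} - 57\right) \left(-33\right) = \left(\frac{1}{5} \cdot 8 - 57\right) \left(-33\right) = \left(\frac{8}{5} - 57\right) \left(-33\right) = \left(- \frac{277}{5}\right) \left(-33\right) = \frac{9141}{5}$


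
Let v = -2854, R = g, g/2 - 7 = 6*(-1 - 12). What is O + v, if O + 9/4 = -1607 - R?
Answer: -17285/4 ≈ -4321.3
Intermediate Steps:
g = -142 (g = 14 + 2*(6*(-1 - 12)) = 14 + 2*(6*(-13)) = 14 + 2*(-78) = 14 - 156 = -142)
R = -142
O = -5869/4 (O = -9/4 + (-1607 - 1*(-142)) = -9/4 + (-1607 + 142) = -9/4 - 1465 = -5869/4 ≈ -1467.3)
O + v = -5869/4 - 2854 = -17285/4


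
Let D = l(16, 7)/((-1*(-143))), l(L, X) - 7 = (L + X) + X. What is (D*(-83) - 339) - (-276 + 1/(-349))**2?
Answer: -1333104902323/17417543 ≈ -76538.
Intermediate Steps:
l(L, X) = 7 + L + 2*X (l(L, X) = 7 + ((L + X) + X) = 7 + (L + 2*X) = 7 + L + 2*X)
D = 37/143 (D = (7 + 16 + 2*7)/((-1*(-143))) = (7 + 16 + 14)/143 = 37*(1/143) = 37/143 ≈ 0.25874)
(D*(-83) - 339) - (-276 + 1/(-349))**2 = ((37/143)*(-83) - 339) - (-276 + 1/(-349))**2 = (-3071/143 - 339) - (-276 - 1/349)**2 = -51548/143 - (-96325/349)**2 = -51548/143 - 1*9278505625/121801 = -51548/143 - 9278505625/121801 = -1333104902323/17417543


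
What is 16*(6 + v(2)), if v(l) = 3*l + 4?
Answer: 256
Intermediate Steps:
v(l) = 4 + 3*l
16*(6 + v(2)) = 16*(6 + (4 + 3*2)) = 16*(6 + (4 + 6)) = 16*(6 + 10) = 16*16 = 256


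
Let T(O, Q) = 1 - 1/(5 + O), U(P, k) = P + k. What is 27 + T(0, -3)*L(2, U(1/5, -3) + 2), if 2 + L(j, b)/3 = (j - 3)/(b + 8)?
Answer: 328/15 ≈ 21.867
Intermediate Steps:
L(j, b) = -6 + 3*(-3 + j)/(8 + b) (L(j, b) = -6 + 3*((j - 3)/(b + 8)) = -6 + 3*((-3 + j)/(8 + b)) = -6 + 3*(-3 + j)/(8 + b))
27 + T(0, -3)*L(2, U(1/5, -3) + 2) = 27 + ((4 + 0)/(5 + 0))*(3*(-19 + 2 - 2*((1/5 - 3) + 2))/(8 + ((1/5 - 3) + 2))) = 27 + (4/5)*(3*(-19 + 2 - 2*((⅕ - 3) + 2))/(8 + ((⅕ - 3) + 2))) = 27 + ((⅕)*4)*(3*(-19 + 2 - 2*(-14/5 + 2))/(8 + (-14/5 + 2))) = 27 + 4*(3*(-19 + 2 - 2*(-⅘))/(8 - ⅘))/5 = 27 + 4*(3*(-19 + 2 + 8/5)/(36/5))/5 = 27 + 4*(3*(5/36)*(-77/5))/5 = 27 + (⅘)*(-77/12) = 27 - 77/15 = 328/15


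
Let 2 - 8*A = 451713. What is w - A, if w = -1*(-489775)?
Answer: 4369911/8 ≈ 5.4624e+5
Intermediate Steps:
w = 489775
A = -451711/8 (A = ¼ - ⅛*451713 = ¼ - 451713/8 = -451711/8 ≈ -56464.)
w - A = 489775 - 1*(-451711/8) = 489775 + 451711/8 = 4369911/8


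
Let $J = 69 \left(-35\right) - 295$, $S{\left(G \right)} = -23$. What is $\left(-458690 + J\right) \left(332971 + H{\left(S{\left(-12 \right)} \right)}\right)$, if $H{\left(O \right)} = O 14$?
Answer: $-153484248600$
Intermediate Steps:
$H{\left(O \right)} = 14 O$
$J = -2710$ ($J = -2415 - 295 = -2710$)
$\left(-458690 + J\right) \left(332971 + H{\left(S{\left(-12 \right)} \right)}\right) = \left(-458690 - 2710\right) \left(332971 + 14 \left(-23\right)\right) = - 461400 \left(332971 - 322\right) = \left(-461400\right) 332649 = -153484248600$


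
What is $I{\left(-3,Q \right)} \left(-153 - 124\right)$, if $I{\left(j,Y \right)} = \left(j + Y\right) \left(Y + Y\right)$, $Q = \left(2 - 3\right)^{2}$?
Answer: $1108$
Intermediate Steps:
$Q = 1$ ($Q = \left(-1\right)^{2} = 1$)
$I{\left(j,Y \right)} = 2 Y \left(Y + j\right)$ ($I{\left(j,Y \right)} = \left(Y + j\right) 2 Y = 2 Y \left(Y + j\right)$)
$I{\left(-3,Q \right)} \left(-153 - 124\right) = 2 \cdot 1 \left(1 - 3\right) \left(-153 - 124\right) = 2 \cdot 1 \left(-2\right) \left(-277\right) = \left(-4\right) \left(-277\right) = 1108$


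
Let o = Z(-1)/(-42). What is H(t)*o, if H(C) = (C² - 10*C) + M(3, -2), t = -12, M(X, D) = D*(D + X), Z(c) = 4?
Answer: -524/21 ≈ -24.952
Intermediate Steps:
H(C) = -2 + C² - 10*C (H(C) = (C² - 10*C) - 2*(-2 + 3) = (C² - 10*C) - 2*1 = (C² - 10*C) - 2 = -2 + C² - 10*C)
o = -2/21 (o = 4/(-42) = 4*(-1/42) = -2/21 ≈ -0.095238)
H(t)*o = (-2 + (-12)² - 10*(-12))*(-2/21) = (-2 + 144 + 120)*(-2/21) = 262*(-2/21) = -524/21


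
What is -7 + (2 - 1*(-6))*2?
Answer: 9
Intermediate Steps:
-7 + (2 - 1*(-6))*2 = -7 + (2 + 6)*2 = -7 + 8*2 = -7 + 16 = 9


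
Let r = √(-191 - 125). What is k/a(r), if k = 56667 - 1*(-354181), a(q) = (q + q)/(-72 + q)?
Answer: 205424 + 7395264*I*√79/79 ≈ 2.0542e+5 + 8.3203e+5*I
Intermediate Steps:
r = 2*I*√79 (r = √(-316) = 2*I*√79 ≈ 17.776*I)
a(q) = 2*q/(-72 + q) (a(q) = (2*q)/(-72 + q) = 2*q/(-72 + q))
k = 410848 (k = 56667 + 354181 = 410848)
k/a(r) = 410848/((2*(2*I*√79)/(-72 + 2*I*√79))) = 410848/((4*I*√79/(-72 + 2*I*√79))) = 410848*(-I*√79*(-72 + 2*I*√79)/316) = -102712*I*√79*(-72 + 2*I*√79)/79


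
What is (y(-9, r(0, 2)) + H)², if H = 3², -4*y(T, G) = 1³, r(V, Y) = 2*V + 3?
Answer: 1225/16 ≈ 76.563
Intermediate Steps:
r(V, Y) = 3 + 2*V
y(T, G) = -¼ (y(T, G) = -¼*1³ = -¼*1 = -¼)
H = 9
(y(-9, r(0, 2)) + H)² = (-¼ + 9)² = (35/4)² = 1225/16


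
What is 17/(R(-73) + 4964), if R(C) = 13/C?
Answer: 1241/362359 ≈ 0.0034248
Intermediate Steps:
17/(R(-73) + 4964) = 17/(13/(-73) + 4964) = 17/(13*(-1/73) + 4964) = 17/(-13/73 + 4964) = 17/(362359/73) = (73/362359)*17 = 1241/362359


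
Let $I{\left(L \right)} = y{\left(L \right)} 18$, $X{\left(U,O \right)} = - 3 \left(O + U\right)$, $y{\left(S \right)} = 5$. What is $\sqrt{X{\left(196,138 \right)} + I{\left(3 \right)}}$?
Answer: $4 i \sqrt{57} \approx 30.199 i$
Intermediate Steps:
$X{\left(U,O \right)} = - 3 O - 3 U$
$I{\left(L \right)} = 90$ ($I{\left(L \right)} = 5 \cdot 18 = 90$)
$\sqrt{X{\left(196,138 \right)} + I{\left(3 \right)}} = \sqrt{\left(\left(-3\right) 138 - 588\right) + 90} = \sqrt{\left(-414 - 588\right) + 90} = \sqrt{-1002 + 90} = \sqrt{-912} = 4 i \sqrt{57}$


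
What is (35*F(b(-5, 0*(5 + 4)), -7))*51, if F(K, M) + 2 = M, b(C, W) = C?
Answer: -16065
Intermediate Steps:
F(K, M) = -2 + M
(35*F(b(-5, 0*(5 + 4)), -7))*51 = (35*(-2 - 7))*51 = (35*(-9))*51 = -315*51 = -16065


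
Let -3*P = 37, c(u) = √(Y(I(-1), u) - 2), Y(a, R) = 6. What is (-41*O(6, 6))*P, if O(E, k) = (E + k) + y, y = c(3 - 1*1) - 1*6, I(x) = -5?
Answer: 12136/3 ≈ 4045.3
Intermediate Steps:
c(u) = 2 (c(u) = √(6 - 2) = √4 = 2)
y = -4 (y = 2 - 1*6 = 2 - 6 = -4)
P = -37/3 (P = -⅓*37 = -37/3 ≈ -12.333)
O(E, k) = -4 + E + k (O(E, k) = (E + k) - 4 = -4 + E + k)
(-41*O(6, 6))*P = -41*(-4 + 6 + 6)*(-37/3) = -41*8*(-37/3) = -328*(-37/3) = 12136/3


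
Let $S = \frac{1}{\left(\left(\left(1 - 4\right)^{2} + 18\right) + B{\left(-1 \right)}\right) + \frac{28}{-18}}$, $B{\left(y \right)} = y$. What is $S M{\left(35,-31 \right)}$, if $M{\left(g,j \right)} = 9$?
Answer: $\frac{81}{220} \approx 0.36818$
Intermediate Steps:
$S = \frac{9}{220}$ ($S = \frac{1}{\left(\left(\left(1 - 4\right)^{2} + 18\right) - 1\right) + \frac{28}{-18}} = \frac{1}{\left(\left(\left(-3\right)^{2} + 18\right) - 1\right) + 28 \left(- \frac{1}{18}\right)} = \frac{1}{\left(\left(9 + 18\right) - 1\right) - \frac{14}{9}} = \frac{1}{\left(27 - 1\right) - \frac{14}{9}} = \frac{1}{26 - \frac{14}{9}} = \frac{1}{\frac{220}{9}} = \frac{9}{220} \approx 0.040909$)
$S M{\left(35,-31 \right)} = \frac{9}{220} \cdot 9 = \frac{81}{220}$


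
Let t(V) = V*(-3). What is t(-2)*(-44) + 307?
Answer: 43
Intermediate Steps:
t(V) = -3*V
t(-2)*(-44) + 307 = -3*(-2)*(-44) + 307 = 6*(-44) + 307 = -264 + 307 = 43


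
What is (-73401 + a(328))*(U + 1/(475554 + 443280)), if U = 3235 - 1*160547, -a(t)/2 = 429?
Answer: 3577888082465871/306278 ≈ 1.1682e+10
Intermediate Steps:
a(t) = -858 (a(t) = -2*429 = -858)
U = -157312 (U = 3235 - 160547 = -157312)
(-73401 + a(328))*(U + 1/(475554 + 443280)) = (-73401 - 858)*(-157312 + 1/(475554 + 443280)) = -74259*(-157312 + 1/918834) = -74259*(-144543614207/918834) = 3577888082465871/306278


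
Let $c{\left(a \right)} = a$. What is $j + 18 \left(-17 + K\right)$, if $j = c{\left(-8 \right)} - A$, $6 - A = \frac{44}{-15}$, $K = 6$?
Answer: $- \frac{3224}{15} \approx -214.93$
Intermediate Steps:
$A = \frac{134}{15}$ ($A = 6 - \frac{44}{-15} = 6 - 44 \left(- \frac{1}{15}\right) = 6 - - \frac{44}{15} = 6 + \frac{44}{15} = \frac{134}{15} \approx 8.9333$)
$j = - \frac{254}{15}$ ($j = -8 - \frac{134}{15} = - \frac{254}{15} \approx -16.933$)
$j + 18 \left(-17 + K\right) = - \frac{254}{15} + 18 \left(-17 + 6\right) = - \frac{254}{15} + 18 \left(-11\right) = - \frac{254}{15} - 198 = - \frac{3224}{15}$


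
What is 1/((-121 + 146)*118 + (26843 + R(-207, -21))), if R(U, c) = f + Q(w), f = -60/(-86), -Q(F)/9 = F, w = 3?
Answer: 43/1279968 ≈ 3.3595e-5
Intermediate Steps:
Q(F) = -9*F
f = 30/43 (f = -60*(-1/86) = 30/43 ≈ 0.69767)
R(U, c) = -1131/43 (R(U, c) = 30/43 - 9*3 = 30/43 - 27 = -1131/43)
1/((-121 + 146)*118 + (26843 + R(-207, -21))) = 1/((-121 + 146)*118 + (26843 - 1131/43)) = 1/(25*118 + 1153118/43) = 1/(2950 + 1153118/43) = 1/(1279968/43) = 43/1279968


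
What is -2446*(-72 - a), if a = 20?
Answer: 225032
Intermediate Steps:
-2446*(-72 - a) = -2446*(-72 - 1*20) = -2446*(-72 - 20) = -2446*(-92) = 225032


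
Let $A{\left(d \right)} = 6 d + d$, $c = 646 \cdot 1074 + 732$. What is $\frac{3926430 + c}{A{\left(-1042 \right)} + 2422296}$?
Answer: $\frac{2310483}{1207501} \approx 1.9134$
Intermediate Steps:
$c = 694536$ ($c = 693804 + 732 = 694536$)
$A{\left(d \right)} = 7 d$
$\frac{3926430 + c}{A{\left(-1042 \right)} + 2422296} = \frac{3926430 + 694536}{7 \left(-1042\right) + 2422296} = \frac{4620966}{-7294 + 2422296} = \frac{4620966}{2415002} = 4620966 \cdot \frac{1}{2415002} = \frac{2310483}{1207501}$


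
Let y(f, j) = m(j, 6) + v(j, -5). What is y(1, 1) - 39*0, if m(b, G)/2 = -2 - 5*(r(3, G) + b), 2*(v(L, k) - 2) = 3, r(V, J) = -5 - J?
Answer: 199/2 ≈ 99.500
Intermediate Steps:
v(L, k) = 7/2 (v(L, k) = 2 + (1/2)*3 = 2 + 3/2 = 7/2)
m(b, G) = 46 - 10*b + 10*G (m(b, G) = 2*(-2 - 5*((-5 - G) + b)) = 2*(-2 - 5*(-5 + b - G)) = 2*(-2 - (-25 - 5*G + 5*b)) = 2*(-2 + (25 - 5*b + 5*G)) = 2*(23 - 5*b + 5*G) = 46 - 10*b + 10*G)
y(f, j) = 219/2 - 10*j (y(f, j) = (46 - 10*j + 10*6) + 7/2 = (46 - 10*j + 60) + 7/2 = (106 - 10*j) + 7/2 = 219/2 - 10*j)
y(1, 1) - 39*0 = (219/2 - 10*1) - 39*0 = (219/2 - 10) + 0 = 199/2 + 0 = 199/2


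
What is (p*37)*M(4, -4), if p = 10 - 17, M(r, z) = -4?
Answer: 1036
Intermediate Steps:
p = -7
(p*37)*M(4, -4) = -7*37*(-4) = -259*(-4) = 1036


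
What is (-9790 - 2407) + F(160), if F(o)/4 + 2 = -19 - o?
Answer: -12921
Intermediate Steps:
F(o) = -84 - 4*o (F(o) = -8 + 4*(-19 - o) = -8 + (-76 - 4*o) = -84 - 4*o)
(-9790 - 2407) + F(160) = (-9790 - 2407) + (-84 - 4*160) = -12197 + (-84 - 640) = -12197 - 724 = -12921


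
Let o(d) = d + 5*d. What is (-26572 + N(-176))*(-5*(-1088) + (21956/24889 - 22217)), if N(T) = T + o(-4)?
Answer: 11178402217284/24889 ≈ 4.4913e+8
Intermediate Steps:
o(d) = 6*d
N(T) = -24 + T (N(T) = T + 6*(-4) = T - 24 = -24 + T)
(-26572 + N(-176))*(-5*(-1088) + (21956/24889 - 22217)) = (-26572 + (-24 - 176))*(-5*(-1088) + (21956/24889 - 22217)) = (-26572 - 200)*(5440 + (21956*(1/24889) - 22217)) = -26772*(5440 + (21956/24889 - 22217)) = -26772*(5440 - 552936957/24889) = -26772*(-417540797/24889) = 11178402217284/24889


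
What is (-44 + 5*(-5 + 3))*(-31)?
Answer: 1674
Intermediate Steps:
(-44 + 5*(-5 + 3))*(-31) = (-44 + 5*(-2))*(-31) = (-44 - 10)*(-31) = -54*(-31) = 1674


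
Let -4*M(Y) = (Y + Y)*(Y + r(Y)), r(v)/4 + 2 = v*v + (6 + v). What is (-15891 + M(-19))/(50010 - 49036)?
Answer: -5847/1948 ≈ -3.0015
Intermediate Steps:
r(v) = 16 + 4*v + 4*v² (r(v) = -8 + 4*(v*v + (6 + v)) = -8 + 4*(v² + (6 + v)) = -8 + 4*(6 + v + v²) = -8 + (24 + 4*v + 4*v²) = 16 + 4*v + 4*v²)
M(Y) = -Y*(16 + 4*Y² + 5*Y)/2 (M(Y) = -(Y + Y)*(Y + (16 + 4*Y + 4*Y²))/4 = -2*Y*(16 + 4*Y² + 5*Y)/4 = -Y*(16 + 4*Y² + 5*Y)/2)
(-15891 + M(-19))/(50010 - 49036) = (-15891 - ½*(-19)*(16 + 4*(-19)² + 5*(-19)))/(50010 - 49036) = (-15891 - ½*(-19)*(16 + 4*361 - 95))/974 = (-15891 - ½*(-19)*(16 + 1444 - 95))*(1/974) = (-15891 - ½*(-19)*1365)*(1/974) = (-15891 + 25935/2)*(1/974) = -5847/2*1/974 = -5847/1948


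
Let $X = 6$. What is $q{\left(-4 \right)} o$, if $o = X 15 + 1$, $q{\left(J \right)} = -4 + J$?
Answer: $-728$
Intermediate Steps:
$o = 91$ ($o = 6 \cdot 15 + 1 = 90 + 1 = 91$)
$q{\left(-4 \right)} o = \left(-4 - 4\right) 91 = \left(-8\right) 91 = -728$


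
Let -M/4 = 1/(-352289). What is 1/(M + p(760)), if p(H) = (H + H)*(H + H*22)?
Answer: 352289/9360177814404 ≈ 3.7637e-8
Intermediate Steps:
p(H) = 46*H² (p(H) = (2*H)*(H + 22*H) = (2*H)*(23*H) = 46*H²)
M = 4/352289 (M = -4/(-352289) = -4*(-1/352289) = 4/352289 ≈ 1.1354e-5)
1/(M + p(760)) = 1/(4/352289 + 46*760²) = 1/(4/352289 + 46*577600) = 1/(4/352289 + 26569600) = 1/(9360177814404/352289) = 352289/9360177814404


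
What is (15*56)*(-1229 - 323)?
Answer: -1303680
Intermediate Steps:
(15*56)*(-1229 - 323) = 840*(-1552) = -1303680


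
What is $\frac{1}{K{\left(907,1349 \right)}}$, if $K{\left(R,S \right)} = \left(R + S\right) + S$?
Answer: $\frac{1}{3605} \approx 0.00027739$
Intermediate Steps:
$K{\left(R,S \right)} = R + 2 S$
$\frac{1}{K{\left(907,1349 \right)}} = \frac{1}{907 + 2 \cdot 1349} = \frac{1}{907 + 2698} = \frac{1}{3605}$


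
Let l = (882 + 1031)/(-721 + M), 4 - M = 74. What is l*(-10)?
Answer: 19130/791 ≈ 24.185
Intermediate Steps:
M = -70 (M = 4 - 1*74 = 4 - 74 = -70)
l = -1913/791 (l = (882 + 1031)/(-721 - 70) = 1913/(-791) = 1913*(-1/791) = -1913/791 ≈ -2.4185)
l*(-10) = -1913/791*(-10) = 19130/791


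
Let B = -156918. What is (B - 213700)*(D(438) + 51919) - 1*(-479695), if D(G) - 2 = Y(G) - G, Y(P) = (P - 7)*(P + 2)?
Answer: -89364044319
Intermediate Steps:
Y(P) = (-7 + P)*(2 + P)
D(G) = -12 + G² - 6*G (D(G) = 2 + ((-14 + G² - 5*G) - G) = 2 + (-14 + G² - 6*G) = -12 + G² - 6*G)
(B - 213700)*(D(438) + 51919) - 1*(-479695) = (-156918 - 213700)*((-12 + 438² - 6*438) + 51919) - 1*(-479695) = -370618*((-12 + 191844 - 2628) + 51919) + 479695 = -370618*(189204 + 51919) + 479695 = -370618*241123 + 479695 = -89364524014 + 479695 = -89364044319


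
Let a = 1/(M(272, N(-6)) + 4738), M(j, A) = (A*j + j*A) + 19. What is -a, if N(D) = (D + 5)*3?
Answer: -1/3125 ≈ -0.00032000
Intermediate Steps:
N(D) = 15 + 3*D (N(D) = (5 + D)*3 = 15 + 3*D)
M(j, A) = 19 + 2*A*j (M(j, A) = (A*j + A*j) + 19 = 2*A*j + 19 = 19 + 2*A*j)
a = 1/3125 (a = 1/((19 + 2*(15 + 3*(-6))*272) + 4738) = 1/((19 + 2*(15 - 18)*272) + 4738) = 1/((19 + 2*(-3)*272) + 4738) = 1/((19 - 1632) + 4738) = 1/(-1613 + 4738) = 1/3125 ≈ 0.00032000)
-a = -1*1/3125 = -1/3125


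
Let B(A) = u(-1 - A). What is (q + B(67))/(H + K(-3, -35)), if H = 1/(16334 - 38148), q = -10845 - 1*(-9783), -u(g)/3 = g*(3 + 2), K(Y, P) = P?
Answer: 305396/254497 ≈ 1.2000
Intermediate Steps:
u(g) = -15*g (u(g) = -3*g*(3 + 2) = -3*g*5 = -15*g)
B(A) = 15 + 15*A (B(A) = -15*(-1 - A) = 15 + 15*A)
q = -1062 (q = -10845 + 9783 = -1062)
H = -1/21814 (H = 1/(-21814) = -1/21814 ≈ -4.5842e-5)
(q + B(67))/(H + K(-3, -35)) = (-1062 + (15 + 15*67))/(-1/21814 - 35) = (-1062 + (15 + 1005))/(-763491/21814) = (-1062 + 1020)*(-21814/763491) = -42*(-21814/763491) = 305396/254497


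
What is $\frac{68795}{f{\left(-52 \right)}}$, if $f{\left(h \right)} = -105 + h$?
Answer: $- \frac{68795}{157} \approx -438.18$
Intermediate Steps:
$\frac{68795}{f{\left(-52 \right)}} = \frac{68795}{-105 - 52} = \frac{68795}{-157} = 68795 \left(- \frac{1}{157}\right) = - \frac{68795}{157}$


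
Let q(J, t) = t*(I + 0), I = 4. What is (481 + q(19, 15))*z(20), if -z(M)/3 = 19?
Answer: -30837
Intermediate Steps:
z(M) = -57 (z(M) = -3*19 = -57)
q(J, t) = 4*t (q(J, t) = t*(4 + 0) = t*4 = 4*t)
(481 + q(19, 15))*z(20) = (481 + 4*15)*(-57) = (481 + 60)*(-57) = 541*(-57) = -30837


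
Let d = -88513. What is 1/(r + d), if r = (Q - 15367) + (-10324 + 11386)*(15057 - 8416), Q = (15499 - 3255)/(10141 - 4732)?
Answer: 5409/37586406802 ≈ 1.4391e-7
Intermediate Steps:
Q = 12244/5409 ≈ 2.2636
r = 38065173619/5409 (r = (12244/5409 - 15367) + (-10324 + 11386)*(15057 - 8416) = -83107859/5409 + 1062*6641 = -83107859/5409 + 7052742 = 38065173619/5409 ≈ 7.0374e+6)
1/(r + d) = 1/(38065173619/5409 - 88513) = 1/(37586406802/5409) = 5409/37586406802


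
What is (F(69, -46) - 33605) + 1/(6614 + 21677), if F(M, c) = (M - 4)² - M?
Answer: -833141658/28291 ≈ -29449.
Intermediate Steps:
F(M, c) = (-4 + M)² - M
(F(69, -46) - 33605) + 1/(6614 + 21677) = (((-4 + 69)² - 1*69) - 33605) + 1/(6614 + 21677) = ((65² - 69) - 33605) + 1/28291 = ((4225 - 69) - 33605) + 1/28291 = (4156 - 33605) + 1/28291 = -29449 + 1/28291 = -833141658/28291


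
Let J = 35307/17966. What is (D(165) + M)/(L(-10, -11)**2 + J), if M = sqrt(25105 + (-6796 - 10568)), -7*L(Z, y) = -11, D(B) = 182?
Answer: 160220788/3903929 + 880334*sqrt(7741)/3903929 ≈ 60.881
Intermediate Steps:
L(Z, y) = 11/7 (L(Z, y) = -1/7*(-11) = 11/7)
J = 35307/17966 (J = 35307*(1/17966) = 35307/17966 ≈ 1.9652)
M = sqrt(7741) (M = sqrt(25105 - 17364) = sqrt(7741) ≈ 87.983)
(D(165) + M)/(L(-10, -11)**2 + J) = (182 + sqrt(7741))/((11/7)**2 + 35307/17966) = (182 + sqrt(7741))/(121/49 + 35307/17966) = (182 + sqrt(7741))/(3903929/880334) = (182 + sqrt(7741))*(880334/3903929) = 160220788/3903929 + 880334*sqrt(7741)/3903929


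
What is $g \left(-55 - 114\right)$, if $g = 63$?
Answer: $-10647$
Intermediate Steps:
$g \left(-55 - 114\right) = 63 \left(-55 - 114\right) = 63 \left(-169\right) = -10647$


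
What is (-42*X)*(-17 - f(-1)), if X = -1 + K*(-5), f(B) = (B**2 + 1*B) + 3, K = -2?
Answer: 7560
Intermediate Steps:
f(B) = 3 + B + B**2 (f(B) = (B**2 + B) + 3 = (B + B**2) + 3 = 3 + B + B**2)
X = 9 (X = -1 - 2*(-5) = -1 + 10 = 9)
(-42*X)*(-17 - f(-1)) = (-42*9)*(-17 - (3 - 1 + (-1)**2)) = -378*(-17 - (3 - 1 + 1)) = -378*(-17 - 1*3) = -378*(-17 - 3) = -378*(-20) = 7560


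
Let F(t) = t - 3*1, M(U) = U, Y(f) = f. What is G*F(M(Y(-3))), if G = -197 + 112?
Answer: 510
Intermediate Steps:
G = -85
F(t) = -3 + t (F(t) = t - 3 = -3 + t)
G*F(M(Y(-3))) = -85*(-3 - 3) = -85*(-6) = 510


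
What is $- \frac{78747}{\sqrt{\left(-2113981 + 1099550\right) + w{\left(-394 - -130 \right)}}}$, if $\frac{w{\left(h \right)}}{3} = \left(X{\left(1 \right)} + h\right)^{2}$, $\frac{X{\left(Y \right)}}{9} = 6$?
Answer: $\frac{78747 i \sqrt{882131}}{882131} \approx 83.843 i$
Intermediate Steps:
$X{\left(Y \right)} = 54$ ($X{\left(Y \right)} = 9 \cdot 6 = 54$)
$w{\left(h \right)} = 3 \left(54 + h\right)^{2}$
$- \frac{78747}{\sqrt{\left(-2113981 + 1099550\right) + w{\left(-394 - -130 \right)}}} = - \frac{78747}{\sqrt{\left(-2113981 + 1099550\right) + 3 \left(54 - 264\right)^{2}}} = - \frac{78747}{\sqrt{-1014431 + 3 \left(54 + \left(-394 + 130\right)\right)^{2}}} = - \frac{78747}{\sqrt{-1014431 + 3 \left(54 - 264\right)^{2}}} = - \frac{78747}{\sqrt{-1014431 + 3 \left(-210\right)^{2}}} = - \frac{78747}{\sqrt{-1014431 + 3 \cdot 44100}} = - \frac{78747}{\sqrt{-1014431 + 132300}} = - \frac{78747}{\sqrt{-882131}} = - \frac{78747}{i \sqrt{882131}} = - 78747 \left(- \frac{i \sqrt{882131}}{882131}\right) = \frac{78747 i \sqrt{882131}}{882131}$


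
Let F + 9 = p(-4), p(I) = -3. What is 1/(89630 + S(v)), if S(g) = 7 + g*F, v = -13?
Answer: 1/89793 ≈ 1.1137e-5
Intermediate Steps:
F = -12 (F = -9 - 3 = -12)
S(g) = 7 - 12*g (S(g) = 7 + g*(-12) = 7 - 12*g)
1/(89630 + S(v)) = 1/(89630 + (7 - 12*(-13))) = 1/(89630 + (7 + 156)) = 1/(89630 + 163) = 1/89793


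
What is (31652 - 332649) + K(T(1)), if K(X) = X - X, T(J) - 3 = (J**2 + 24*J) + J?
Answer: -300997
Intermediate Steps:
T(J) = 3 + J**2 + 25*J (T(J) = 3 + ((J**2 + 24*J) + J) = 3 + (J**2 + 25*J) = 3 + J**2 + 25*J)
K(X) = 0
(31652 - 332649) + K(T(1)) = (31652 - 332649) + 0 = -300997 + 0 = -300997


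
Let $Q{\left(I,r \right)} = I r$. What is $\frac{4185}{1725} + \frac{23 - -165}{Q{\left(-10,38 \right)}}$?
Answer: $\frac{844}{437} \approx 1.9314$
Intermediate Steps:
$\frac{4185}{1725} + \frac{23 - -165}{Q{\left(-10,38 \right)}} = \frac{4185}{1725} + \frac{23 - -165}{\left(-10\right) 38} = 4185 \cdot \frac{1}{1725} + \frac{23 + 165}{-380} = \frac{279}{115} + 188 \left(- \frac{1}{380}\right) = \frac{279}{115} - \frac{47}{95} = \frac{844}{437}$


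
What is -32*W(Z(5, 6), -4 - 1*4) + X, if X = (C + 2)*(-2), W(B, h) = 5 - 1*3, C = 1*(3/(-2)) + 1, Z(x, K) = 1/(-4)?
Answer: -67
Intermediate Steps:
Z(x, K) = -1/4
C = -1/2 (C = 1*(3*(-1/2)) + 1 = 1*(-3/2) + 1 = -3/2 + 1 = -1/2 ≈ -0.50000)
W(B, h) = 2 (W(B, h) = 5 - 3 = 2)
X = -3 (X = (-1/2 + 2)*(-2) = (3/2)*(-2) = -3)
-32*W(Z(5, 6), -4 - 1*4) + X = -32*2 - 3 = -64 - 3 = -67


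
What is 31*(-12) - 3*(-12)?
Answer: -336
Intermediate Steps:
31*(-12) - 3*(-12) = -372 + 36 = -336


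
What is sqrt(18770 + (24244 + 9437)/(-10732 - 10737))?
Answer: sqrt(8650707030581)/21469 ≈ 137.00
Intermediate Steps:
sqrt(18770 + (24244 + 9437)/(-10732 - 10737)) = sqrt(18770 + 33681/(-21469)) = sqrt(18770 + 33681*(-1/21469)) = sqrt(18770 - 33681/21469) = sqrt(402939449/21469) = sqrt(8650707030581)/21469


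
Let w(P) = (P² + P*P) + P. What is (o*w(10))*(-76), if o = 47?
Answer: -750120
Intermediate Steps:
w(P) = P + 2*P² (w(P) = (P² + P²) + P = 2*P² + P = P + 2*P²)
(o*w(10))*(-76) = (47*(10*(1 + 2*10)))*(-76) = (47*(10*(1 + 20)))*(-76) = (47*(10*21))*(-76) = (47*210)*(-76) = 9870*(-76) = -750120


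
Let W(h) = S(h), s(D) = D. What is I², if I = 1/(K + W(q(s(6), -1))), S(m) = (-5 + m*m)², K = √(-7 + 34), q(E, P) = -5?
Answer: 160027/25591360729 - 2400*√3/25591360729 ≈ 6.0907e-6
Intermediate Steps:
K = 3*√3 (K = √27 = 3*√3 ≈ 5.1962)
S(m) = (-5 + m²)²
W(h) = (-5 + h²)²
I = 1/(400 + 3*√3) (I = 1/(3*√3 + (-5 + (-5)²)²) = 1/(3*√3 + (-5 + 25)²) = 1/(3*√3 + 20²) = 1/(3*√3 + 400) = 1/(400 + 3*√3) ≈ 0.0024679)
I² = (400/159973 - 3*√3/159973)²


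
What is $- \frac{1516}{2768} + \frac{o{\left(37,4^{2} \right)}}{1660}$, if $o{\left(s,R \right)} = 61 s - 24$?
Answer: $\frac{57256}{71795} \approx 0.79749$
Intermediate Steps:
$o{\left(s,R \right)} = -24 + 61 s$
$- \frac{1516}{2768} + \frac{o{\left(37,4^{2} \right)}}{1660} = - \frac{1516}{2768} + \frac{-24 + 61 \cdot 37}{1660} = \left(-1516\right) \frac{1}{2768} + \left(-24 + 2257\right) \frac{1}{1660} = - \frac{379}{692} + 2233 \cdot \frac{1}{1660} = - \frac{379}{692} + \frac{2233}{1660} = \frac{57256}{71795}$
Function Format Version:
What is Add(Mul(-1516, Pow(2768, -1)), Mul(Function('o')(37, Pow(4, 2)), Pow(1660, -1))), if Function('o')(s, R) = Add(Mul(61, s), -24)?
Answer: Rational(57256, 71795) ≈ 0.79749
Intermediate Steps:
Function('o')(s, R) = Add(-24, Mul(61, s))
Add(Mul(-1516, Pow(2768, -1)), Mul(Function('o')(37, Pow(4, 2)), Pow(1660, -1))) = Add(Mul(-1516, Pow(2768, -1)), Mul(Add(-24, Mul(61, 37)), Pow(1660, -1))) = Add(Mul(-1516, Rational(1, 2768)), Mul(Add(-24, 2257), Rational(1, 1660))) = Add(Rational(-379, 692), Mul(2233, Rational(1, 1660))) = Add(Rational(-379, 692), Rational(2233, 1660)) = Rational(57256, 71795)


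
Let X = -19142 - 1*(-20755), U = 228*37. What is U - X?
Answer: 6823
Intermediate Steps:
U = 8436
X = 1613 (X = -19142 + 20755 = 1613)
U - X = 8436 - 1*1613 = 8436 - 1613 = 6823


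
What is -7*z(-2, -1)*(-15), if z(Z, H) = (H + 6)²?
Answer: 2625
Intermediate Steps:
z(Z, H) = (6 + H)²
-7*z(-2, -1)*(-15) = -7*(6 - 1)²*(-15) = -7*5²*(-15) = -7*25*(-15) = -175*(-15) = 2625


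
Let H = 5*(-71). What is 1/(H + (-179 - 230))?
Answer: -1/764 ≈ -0.0013089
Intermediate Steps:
H = -355
1/(H + (-179 - 230)) = 1/(-355 + (-179 - 230)) = 1/(-355 - 409) = 1/(-764) = -1/764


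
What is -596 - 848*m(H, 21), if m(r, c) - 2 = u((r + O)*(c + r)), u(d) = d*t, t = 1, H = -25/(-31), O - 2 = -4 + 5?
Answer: -69845876/961 ≈ -72680.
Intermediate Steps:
O = 3 (O = 2 + (-4 + 5) = 2 + 1 = 3)
H = 25/31 (H = -25*(-1/31) = 25/31 ≈ 0.80645)
u(d) = d (u(d) = d*1 = d)
m(r, c) = 2 + (3 + r)*(c + r) (m(r, c) = 2 + (r + 3)*(c + r) = 2 + (3 + r)*(c + r))
-596 - 848*m(H, 21) = -596 - 848*(2 + (25/31)² + 3*21 + 3*(25/31) + 21*(25/31)) = -596 - 848*(2 + 625/961 + 63 + 75/31 + 525/31) = -596 - 848*81690/961 = -596 - 69273120/961 = -69845876/961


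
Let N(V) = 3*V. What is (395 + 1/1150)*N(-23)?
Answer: -1362753/50 ≈ -27255.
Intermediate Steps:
(395 + 1/1150)*N(-23) = (395 + 1/1150)*(3*(-23)) = (395 + 1/1150)*(-69) = (454251/1150)*(-69) = -1362753/50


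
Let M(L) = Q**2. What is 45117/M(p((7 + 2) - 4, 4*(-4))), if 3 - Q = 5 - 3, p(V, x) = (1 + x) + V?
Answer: 45117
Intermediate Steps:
p(V, x) = 1 + V + x
Q = 1 (Q = 3 - (5 - 3) = 3 - 1*2 = 3 - 2 = 1)
M(L) = 1 (M(L) = 1**2 = 1)
45117/M(p((7 + 2) - 4, 4*(-4))) = 45117/1 = 45117*1 = 45117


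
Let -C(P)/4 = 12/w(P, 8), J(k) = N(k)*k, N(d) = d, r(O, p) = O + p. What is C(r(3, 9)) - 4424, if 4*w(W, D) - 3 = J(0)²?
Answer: -4488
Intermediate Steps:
J(k) = k² (J(k) = k*k = k²)
w(W, D) = ¾ (w(W, D) = ¾ + (0²)²/4 = ¾ + (¼)*0² = ¾ + (¼)*0 = ¾ + 0 = ¾)
C(P) = -64 (C(P) = -48/¾ = -48*4/3 = -4*16 = -64)
C(r(3, 9)) - 4424 = -64 - 4424 = -4488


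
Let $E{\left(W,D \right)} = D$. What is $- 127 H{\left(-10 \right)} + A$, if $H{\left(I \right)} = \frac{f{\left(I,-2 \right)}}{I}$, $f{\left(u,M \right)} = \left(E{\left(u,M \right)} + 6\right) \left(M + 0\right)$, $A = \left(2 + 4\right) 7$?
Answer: $- \frac{298}{5} \approx -59.6$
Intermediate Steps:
$A = 42$ ($A = 6 \cdot 7 = 42$)
$f{\left(u,M \right)} = M \left(6 + M\right)$ ($f{\left(u,M \right)} = \left(M + 6\right) \left(M + 0\right) = \left(6 + M\right) M = M \left(6 + M\right)$)
$H{\left(I \right)} = - \frac{8}{I}$ ($H{\left(I \right)} = \frac{\left(-2\right) \left(6 - 2\right)}{I} = \frac{\left(-2\right) 4}{I} = - \frac{8}{I}$)
$- 127 H{\left(-10 \right)} + A = - 127 \left(- \frac{8}{-10}\right) + 42 = - 127 \left(\left(-8\right) \left(- \frac{1}{10}\right)\right) + 42 = \left(-127\right) \frac{4}{5} + 42 = - \frac{508}{5} + 42 = - \frac{298}{5}$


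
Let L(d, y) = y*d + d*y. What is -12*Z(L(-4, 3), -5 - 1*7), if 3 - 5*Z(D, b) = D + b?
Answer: -468/5 ≈ -93.600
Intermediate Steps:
L(d, y) = 2*d*y (L(d, y) = d*y + d*y = 2*d*y)
Z(D, b) = ⅗ - D/5 - b/5 (Z(D, b) = ⅗ - (D + b)/5 = ⅗ + (-D/5 - b/5) = ⅗ - D/5 - b/5)
-12*Z(L(-4, 3), -5 - 1*7) = -12*(⅗ - 2*(-4)*3/5 - (-5 - 1*7)/5) = -12*(⅗ - ⅕*(-24) - (-5 - 7)/5) = -12*(⅗ + 24/5 - ⅕*(-12)) = -12*(⅗ + 24/5 + 12/5) = -12*39/5 = -468/5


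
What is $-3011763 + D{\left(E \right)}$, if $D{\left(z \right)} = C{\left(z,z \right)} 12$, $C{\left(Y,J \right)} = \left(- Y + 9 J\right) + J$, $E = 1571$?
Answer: $-2842095$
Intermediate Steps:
$C{\left(Y,J \right)} = - Y + 10 J$
$D{\left(z \right)} = 108 z$ ($D{\left(z \right)} = \left(- z + 10 z\right) 12 = 9 z 12 = 108 z$)
$-3011763 + D{\left(E \right)} = -3011763 + 108 \cdot 1571 = -3011763 + 169668 = -2842095$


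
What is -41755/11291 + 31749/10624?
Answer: -12161023/17136512 ≈ -0.70966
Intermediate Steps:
-41755/11291 + 31749/10624 = -41755*1/11291 + 31749*(1/10624) = -5965/1613 + 31749/10624 = -12161023/17136512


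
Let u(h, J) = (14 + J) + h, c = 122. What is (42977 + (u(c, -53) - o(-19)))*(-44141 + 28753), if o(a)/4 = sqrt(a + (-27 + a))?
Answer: -662607280 + 61552*I*sqrt(65) ≈ -6.6261e+8 + 4.9625e+5*I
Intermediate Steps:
u(h, J) = 14 + J + h
o(a) = 4*sqrt(-27 + 2*a) (o(a) = 4*sqrt(a + (-27 + a)) = 4*sqrt(-27 + 2*a))
(42977 + (u(c, -53) - o(-19)))*(-44141 + 28753) = (42977 + ((14 - 53 + 122) - 4*sqrt(-27 + 2*(-19))))*(-44141 + 28753) = (42977 + (83 - 4*sqrt(-27 - 38)))*(-15388) = (42977 + (83 - 4*sqrt(-65)))*(-15388) = (42977 + (83 - 4*I*sqrt(65)))*(-15388) = (43060 - 4*I*sqrt(65))*(-15388) = -662607280 + 61552*I*sqrt(65)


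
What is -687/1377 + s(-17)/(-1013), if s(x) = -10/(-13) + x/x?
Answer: -3026258/6044571 ≈ -0.50066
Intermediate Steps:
s(x) = 23/13 (s(x) = -10*(-1/13) + 1 = 10/13 + 1 = 23/13)
-687/1377 + s(-17)/(-1013) = -687/1377 + (23/13)/(-1013) = -687*1/1377 + (23/13)*(-1/1013) = -229/459 - 23/13169 = -3026258/6044571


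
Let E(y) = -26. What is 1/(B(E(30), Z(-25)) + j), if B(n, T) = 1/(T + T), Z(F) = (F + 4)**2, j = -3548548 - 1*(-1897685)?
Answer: -882/1456061165 ≈ -6.0574e-7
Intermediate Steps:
j = -1650863 (j = -3548548 + 1897685 = -1650863)
Z(F) = (4 + F)**2
B(n, T) = 1/(2*T)
1/(B(E(30), Z(-25)) + j) = 1/(1/(2*((4 - 25)**2)) - 1650863) = 1/(1/(2*((-21)**2)) - 1650863) = 1/((1/2)/441 - 1650863) = 1/((1/2)*(1/441) - 1650863) = 1/(1/882 - 1650863) = 1/(-1456061165/882) = -882/1456061165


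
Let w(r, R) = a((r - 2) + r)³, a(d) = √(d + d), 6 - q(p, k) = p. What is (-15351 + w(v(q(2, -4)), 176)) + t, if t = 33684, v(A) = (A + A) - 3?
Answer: 18397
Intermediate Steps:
q(p, k) = 6 - p
a(d) = √2*√d (a(d) = √(2*d) = √2*√d)
v(A) = -3 + 2*A (v(A) = 2*A - 3 = -3 + 2*A)
w(r, R) = 2*√2*(-2 + 2*r)^(3/2) (w(r, R) = (√2*√((r - 2) + r))³ = (√2*√((-2 + r) + r))³ = (√2*√(-2 + 2*r))³ = 2*√2*(-2 + 2*r)^(3/2))
(-15351 + w(v(q(2, -4)), 176)) + t = (-15351 + 8*(-1 + (-3 + 2*(6 - 1*2)))^(3/2)) + 33684 = (-15351 + 8*(-1 + (-3 + 2*(6 - 2)))^(3/2)) + 33684 = (-15351 + 8*(-1 + (-3 + 2*4))^(3/2)) + 33684 = (-15351 + 8*(-1 + (-3 + 8))^(3/2)) + 33684 = (-15351 + 8*(-1 + 5)^(3/2)) + 33684 = (-15351 + 8*4^(3/2)) + 33684 = (-15351 + 8*8) + 33684 = (-15351 + 64) + 33684 = -15287 + 33684 = 18397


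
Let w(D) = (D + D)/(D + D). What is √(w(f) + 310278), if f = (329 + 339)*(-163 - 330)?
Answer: √310279 ≈ 557.03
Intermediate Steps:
f = -329324 (f = 668*(-493) = -329324)
w(D) = 1 (w(D) = (2*D)/((2*D)) = (2*D)*(1/(2*D)) = 1)
√(w(f) + 310278) = √(1 + 310278) = √310279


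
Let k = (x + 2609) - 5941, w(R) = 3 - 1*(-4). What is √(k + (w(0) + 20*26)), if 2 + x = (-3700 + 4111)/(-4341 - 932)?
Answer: 19*I*√216203546/5273 ≈ 52.982*I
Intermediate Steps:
x = -10957/5273 (x = -2 + (-3700 + 4111)/(-4341 - 932) = -2 + 411/(-5273) = -2 + 411*(-1/5273) = -2 - 411/5273 = -10957/5273 ≈ -2.0779)
w(R) = 7 (w(R) = 3 + 4 = 7)
k = -17580593/5273 (k = (-10957/5273 + 2609) - 5941 = 13746300/5273 - 5941 = -17580593/5273 ≈ -3334.1)
√(k + (w(0) + 20*26)) = √(-17580593/5273 + (7 + 20*26)) = √(-17580593/5273 + (7 + 520)) = √(-17580593/5273 + 527) = √(-14801722/5273) = 19*I*√216203546/5273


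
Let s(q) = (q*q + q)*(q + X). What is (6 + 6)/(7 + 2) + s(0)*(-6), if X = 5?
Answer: 4/3 ≈ 1.3333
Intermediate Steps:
s(q) = (5 + q)*(q + q**2) (s(q) = (q*q + q)*(q + 5) = (q**2 + q)*(5 + q) = (q + q**2)*(5 + q) = (5 + q)*(q + q**2))
(6 + 6)/(7 + 2) + s(0)*(-6) = (6 + 6)/(7 + 2) + (0*(5 + 0**2 + 6*0))*(-6) = 12/9 + (0*(5 + 0 + 0))*(-6) = 12*(1/9) + (0*5)*(-6) = 4/3 + 0*(-6) = 4/3 + 0 = 4/3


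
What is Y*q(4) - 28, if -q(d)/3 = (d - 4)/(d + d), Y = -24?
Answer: -28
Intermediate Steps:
q(d) = -3*(-4 + d)/(2*d) (q(d) = -3*(d - 4)/(d + d) = -3*(-4 + d)/(2*d))
Y*q(4) - 28 = -24*(-3/2 + 6/4) - 28 = -24*(-3/2 + 6*(¼)) - 28 = -24*(-3/2 + 3/2) - 28 = -24*0 - 28 = 0 - 28 = -28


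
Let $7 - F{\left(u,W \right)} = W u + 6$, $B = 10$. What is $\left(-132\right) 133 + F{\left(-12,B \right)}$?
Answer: $-17435$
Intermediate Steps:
$F{\left(u,W \right)} = 1 - W u$ ($F{\left(u,W \right)} = 7 - \left(W u + 6\right) = 7 - \left(6 + W u\right) = 1 - W u$)
$\left(-132\right) 133 + F{\left(-12,B \right)} = \left(-132\right) 133 - \left(-1 + 10 \left(-12\right)\right) = -17556 + \left(1 + 120\right) = -17556 + 121 = -17435$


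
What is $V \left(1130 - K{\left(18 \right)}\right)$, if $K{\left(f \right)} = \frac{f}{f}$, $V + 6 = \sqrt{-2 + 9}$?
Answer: $-6774 + 1129 \sqrt{7} \approx -3786.9$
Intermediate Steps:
$V = -6 + \sqrt{7}$ ($V = -6 + \sqrt{-2 + 9} = -6 + \sqrt{7} \approx -3.3542$)
$K{\left(f \right)} = 1$
$V \left(1130 - K{\left(18 \right)}\right) = \left(-6 + \sqrt{7}\right) \left(1130 - 1\right) = \left(-6 + \sqrt{7}\right) 1129 = -6774 + 1129 \sqrt{7}$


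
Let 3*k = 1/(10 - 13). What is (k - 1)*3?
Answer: -10/3 ≈ -3.3333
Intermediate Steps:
k = -⅑ (k = 1/(3*(10 - 13)) = (⅓)/(-3) = (⅓)*(-⅓) = -⅑ ≈ -0.11111)
(k - 1)*3 = (-⅑ - 1)*3 = -10/9*3 = -10/3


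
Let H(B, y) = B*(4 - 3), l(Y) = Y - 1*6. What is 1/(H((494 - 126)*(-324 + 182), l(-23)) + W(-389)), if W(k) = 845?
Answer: -1/51411 ≈ -1.9451e-5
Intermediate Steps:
l(Y) = -6 + Y (l(Y) = Y - 6 = -6 + Y)
H(B, y) = B (H(B, y) = B*1 = B)
1/(H((494 - 126)*(-324 + 182), l(-23)) + W(-389)) = 1/((494 - 126)*(-324 + 182) + 845) = 1/(368*(-142) + 845) = 1/(-52256 + 845) = 1/(-51411) = -1/51411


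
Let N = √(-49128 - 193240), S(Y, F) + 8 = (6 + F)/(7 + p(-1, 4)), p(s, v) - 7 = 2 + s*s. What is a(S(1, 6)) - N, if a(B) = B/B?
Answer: 1 - 8*I*√3787 ≈ 1.0 - 492.31*I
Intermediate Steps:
p(s, v) = 9 + s² (p(s, v) = 7 + (2 + s*s) = 7 + (2 + s²) = 9 + s²)
S(Y, F) = -130/17 + F/17 (S(Y, F) = -8 + (6 + F)/(7 + (9 + (-1)²)) = -8 + (6 + F)/(7 + (9 + 1)) = -8 + (6 + F)/(7 + 10) = -8 + (6 + F)/17 = -8 + (6 + F)*(1/17) = -8 + (6/17 + F/17) = -130/17 + F/17)
N = 8*I*√3787 (N = √(-242368) = 8*I*√3787 ≈ 492.31*I)
a(B) = 1
a(S(1, 6)) - N = 1 - 8*I*√3787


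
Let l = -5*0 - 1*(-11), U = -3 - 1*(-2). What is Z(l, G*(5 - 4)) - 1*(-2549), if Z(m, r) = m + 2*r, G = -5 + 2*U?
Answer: 2546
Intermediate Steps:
U = -1 (U = -3 + 2 = -1)
G = -7 (G = -5 + 2*(-1) = -5 - 2 = -7)
l = 11 (l = 0 + 11 = 11)
Z(l, G*(5 - 4)) - 1*(-2549) = (11 + 2*(-7*(5 - 4))) - 1*(-2549) = (11 + 2*(-7*1)) + 2549 = (11 + 2*(-7)) + 2549 = (11 - 14) + 2549 = -3 + 2549 = 2546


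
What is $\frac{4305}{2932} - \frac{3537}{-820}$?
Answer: $\frac{1737573}{300530} \approx 5.7817$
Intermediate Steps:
$\frac{4305}{2932} - \frac{3537}{-820} = 4305 \cdot \frac{1}{2932} - - \frac{3537}{820} = \frac{4305}{2932} + \frac{3537}{820} = \frac{1737573}{300530}$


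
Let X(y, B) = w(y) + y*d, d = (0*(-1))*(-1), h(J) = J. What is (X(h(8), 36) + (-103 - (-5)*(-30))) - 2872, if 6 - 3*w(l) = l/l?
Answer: -9370/3 ≈ -3123.3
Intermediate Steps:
w(l) = 5/3 (w(l) = 2 - l/(3*l) = 2 - ⅓*1 = 2 - ⅓ = 5/3)
d = 0 (d = 0*(-1) = 0)
X(y, B) = 5/3 (X(y, B) = 5/3 + y*0 = 5/3 + 0 = 5/3)
(X(h(8), 36) + (-103 - (-5)*(-30))) - 2872 = (5/3 + (-103 - (-5)*(-30))) - 2872 = (5/3 + (-103 - 1*150)) - 2872 = (5/3 + (-103 - 150)) - 2872 = (5/3 - 253) - 2872 = -754/3 - 2872 = -9370/3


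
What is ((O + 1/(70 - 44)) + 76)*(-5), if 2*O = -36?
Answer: -7545/26 ≈ -290.19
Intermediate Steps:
O = -18 (O = (1/2)*(-36) = -18)
((O + 1/(70 - 44)) + 76)*(-5) = ((-18 + 1/(70 - 44)) + 76)*(-5) = ((-18 + 1/26) + 76)*(-5) = (-467/26 + 76)*(-5) = (1509/26)*(-5) = -7545/26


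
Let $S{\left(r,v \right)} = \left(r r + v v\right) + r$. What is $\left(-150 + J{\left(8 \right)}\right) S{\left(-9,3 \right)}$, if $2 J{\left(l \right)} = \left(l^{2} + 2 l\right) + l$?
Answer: $-8586$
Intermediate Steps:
$J{\left(l \right)} = \frac{l^{2}}{2} + \frac{3 l}{2}$ ($J{\left(l \right)} = \frac{\left(l^{2} + 2 l\right) + l}{2} = \frac{l^{2} + 3 l}{2} = \frac{l^{2}}{2} + \frac{3 l}{2}$)
$S{\left(r,v \right)} = r + r^{2} + v^{2}$ ($S{\left(r,v \right)} = \left(r^{2} + v^{2}\right) + r = r + r^{2} + v^{2}$)
$\left(-150 + J{\left(8 \right)}\right) S{\left(-9,3 \right)} = \left(-150 + \frac{1}{2} \cdot 8 \left(3 + 8\right)\right) \left(-9 + \left(-9\right)^{2} + 3^{2}\right) = \left(-150 + \frac{1}{2} \cdot 8 \cdot 11\right) \left(-9 + 81 + 9\right) = \left(-150 + 44\right) 81 = \left(-106\right) 81 = -8586$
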